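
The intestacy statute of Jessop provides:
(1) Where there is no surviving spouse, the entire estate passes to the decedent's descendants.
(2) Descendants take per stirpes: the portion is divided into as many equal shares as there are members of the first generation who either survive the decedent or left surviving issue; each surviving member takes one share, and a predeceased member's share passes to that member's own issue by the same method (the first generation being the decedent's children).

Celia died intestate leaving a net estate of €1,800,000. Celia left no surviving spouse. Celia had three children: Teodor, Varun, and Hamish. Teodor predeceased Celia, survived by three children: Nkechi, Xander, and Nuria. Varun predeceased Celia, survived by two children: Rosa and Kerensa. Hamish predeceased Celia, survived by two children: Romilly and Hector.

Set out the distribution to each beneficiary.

The entire €1,800,000 passes to the descendants.
That amount (€1,800,000) is divided into 3 shares of €600,000: Teodor's €600,000 share passes to Teodor's issue; Varun's €600,000 share passes to Varun's issue; Hamish's €600,000 share passes to Hamish's issue.
Teodor's share (€600,000) is divided into 3 shares of €200,000: Nkechi, Xander, and Nuria each take €200,000.
Varun's share (€600,000) is divided into 2 shares of €300,000: Rosa and Kerensa each take €300,000.
Hamish's share (€600,000) is divided into 2 shares of €300,000: Romilly and Hector each take €300,000.

Nkechi: €200,000; Xander: €200,000; Nuria: €200,000; Rosa: €300,000; Kerensa: €300,000; Romilly: €300,000; Hector: €300,000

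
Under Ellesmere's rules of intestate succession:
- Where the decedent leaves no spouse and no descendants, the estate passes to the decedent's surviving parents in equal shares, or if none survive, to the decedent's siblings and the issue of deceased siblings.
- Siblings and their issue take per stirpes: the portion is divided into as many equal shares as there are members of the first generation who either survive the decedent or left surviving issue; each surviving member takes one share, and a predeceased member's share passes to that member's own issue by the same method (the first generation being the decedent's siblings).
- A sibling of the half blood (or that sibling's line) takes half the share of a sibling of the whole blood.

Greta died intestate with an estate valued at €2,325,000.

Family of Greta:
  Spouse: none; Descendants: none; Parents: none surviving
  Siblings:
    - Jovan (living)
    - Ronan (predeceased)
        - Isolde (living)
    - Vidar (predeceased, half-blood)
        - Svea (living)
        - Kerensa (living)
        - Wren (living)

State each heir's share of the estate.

The entire €2,325,000 passes to the siblings and their issue.
Counting each half-blood sibling's line as half a unit, there are 5/2 units in €2,325,000, so one unit is €930,000. Whole-blood lines (Jovan and Ronan) take €930,000 each; half-blood lines (Vidar) take €465,000 each.
Ronan's share (€930,000) passes entirely to Isolde.
Vidar's share (€465,000) is divided into 3 shares of €155,000: Svea, Kerensa, and Wren each take €155,000.

Jovan: €930,000; Isolde: €930,000; Svea: €155,000; Kerensa: €155,000; Wren: €155,000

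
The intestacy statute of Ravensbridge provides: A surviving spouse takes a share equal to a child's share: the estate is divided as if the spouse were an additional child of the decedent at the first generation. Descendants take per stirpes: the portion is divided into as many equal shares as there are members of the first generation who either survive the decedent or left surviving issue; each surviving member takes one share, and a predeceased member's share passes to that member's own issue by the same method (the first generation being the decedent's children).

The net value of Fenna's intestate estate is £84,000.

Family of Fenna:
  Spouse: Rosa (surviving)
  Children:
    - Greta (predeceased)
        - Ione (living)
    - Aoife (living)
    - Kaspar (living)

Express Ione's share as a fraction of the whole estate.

Ione receives 1/4 of the estate.

The spouse counts as an additional share at the children's level, so there are 4 primary shares of £21,000. Rosa takes one such share (£21,000).
The children's combined portion (£63,000) is divided into 3 shares of £21,000: Aoife and Kaspar each take £21,000; Greta's £21,000 share passes to Greta's issue.
Greta's share (£21,000) passes entirely to Ione.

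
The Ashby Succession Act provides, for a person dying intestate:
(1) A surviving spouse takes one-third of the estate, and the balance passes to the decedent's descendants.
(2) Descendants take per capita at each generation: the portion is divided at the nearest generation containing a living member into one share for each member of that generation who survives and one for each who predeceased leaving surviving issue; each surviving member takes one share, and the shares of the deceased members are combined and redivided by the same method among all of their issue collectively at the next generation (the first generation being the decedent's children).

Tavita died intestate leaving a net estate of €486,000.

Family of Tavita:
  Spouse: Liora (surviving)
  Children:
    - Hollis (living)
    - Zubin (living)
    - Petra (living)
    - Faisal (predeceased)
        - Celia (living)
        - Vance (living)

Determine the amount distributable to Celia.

Celia receives €40,500.

Liora takes one-third of €486,000 = €162,000. The remaining €324,000 passes to the descendants.
The descendants' portion (€324,000) is divided at the children's generation into 4 shares of €81,000. Hollis, Zubin, and Petra each take €81,000. The remaining share for the deceased Faisal (€81,000) is carried to the next generation.
That pool (€81,000) is divided at the grandchildren's generation equally among Celia and Vance: €40,500 each.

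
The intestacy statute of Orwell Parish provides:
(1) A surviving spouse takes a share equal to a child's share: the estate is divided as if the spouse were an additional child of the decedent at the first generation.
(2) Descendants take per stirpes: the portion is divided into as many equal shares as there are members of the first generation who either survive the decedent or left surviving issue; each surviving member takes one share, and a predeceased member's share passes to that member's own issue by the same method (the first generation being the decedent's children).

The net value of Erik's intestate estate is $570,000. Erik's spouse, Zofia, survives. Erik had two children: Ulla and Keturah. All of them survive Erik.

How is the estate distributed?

Zofia: $190,000; Ulla: $190,000; Keturah: $190,000

The spouse counts as an additional share at the children's level, so there are 3 primary shares of $190,000. Zofia takes one such share ($190,000).
The children's combined portion ($380,000) is divided into 2 shares of $190,000: Ulla and Keturah each take $190,000.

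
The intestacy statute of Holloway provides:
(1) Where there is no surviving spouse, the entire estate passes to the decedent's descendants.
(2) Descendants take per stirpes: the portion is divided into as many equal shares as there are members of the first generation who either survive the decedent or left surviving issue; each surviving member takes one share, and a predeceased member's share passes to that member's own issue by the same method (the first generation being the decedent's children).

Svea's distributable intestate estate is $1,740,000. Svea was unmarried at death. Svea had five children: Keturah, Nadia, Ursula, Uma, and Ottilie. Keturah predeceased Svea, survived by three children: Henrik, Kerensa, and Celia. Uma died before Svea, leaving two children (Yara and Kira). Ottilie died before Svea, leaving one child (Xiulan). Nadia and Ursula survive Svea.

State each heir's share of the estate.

The entire $1,740,000 passes to the descendants.
That amount ($1,740,000) is divided into 5 shares of $348,000: Nadia and Ursula each take $348,000; Keturah's $348,000 share passes to Keturah's issue; Uma's $348,000 share passes to Uma's issue; Ottilie's $348,000 share passes to Ottilie's issue.
Keturah's share ($348,000) is divided into 3 shares of $116,000: Henrik, Kerensa, and Celia each take $116,000.
Uma's share ($348,000) is divided into 2 shares of $174,000: Yara and Kira each take $174,000.
Ottilie's share ($348,000) passes entirely to Xiulan.

Henrik: $116,000; Kerensa: $116,000; Celia: $116,000; Nadia: $348,000; Ursula: $348,000; Yara: $174,000; Kira: $174,000; Xiulan: $348,000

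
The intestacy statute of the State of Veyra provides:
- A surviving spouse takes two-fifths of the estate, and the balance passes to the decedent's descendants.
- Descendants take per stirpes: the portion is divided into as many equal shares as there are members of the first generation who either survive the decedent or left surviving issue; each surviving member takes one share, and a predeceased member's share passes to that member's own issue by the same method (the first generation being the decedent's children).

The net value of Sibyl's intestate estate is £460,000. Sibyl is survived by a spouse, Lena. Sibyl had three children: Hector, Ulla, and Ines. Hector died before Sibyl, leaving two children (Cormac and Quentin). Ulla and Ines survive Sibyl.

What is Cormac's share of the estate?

Cormac receives £46,000.

Lena takes two-fifths of £460,000 = £184,000. The remaining £276,000 passes to the descendants.
The descendants' portion (£276,000) is divided into 3 shares of £92,000: Ulla and Ines each take £92,000; Hector's £92,000 share passes to Hector's issue.
Hector's share (£92,000) is divided into 2 shares of £46,000: Cormac and Quentin each take £46,000.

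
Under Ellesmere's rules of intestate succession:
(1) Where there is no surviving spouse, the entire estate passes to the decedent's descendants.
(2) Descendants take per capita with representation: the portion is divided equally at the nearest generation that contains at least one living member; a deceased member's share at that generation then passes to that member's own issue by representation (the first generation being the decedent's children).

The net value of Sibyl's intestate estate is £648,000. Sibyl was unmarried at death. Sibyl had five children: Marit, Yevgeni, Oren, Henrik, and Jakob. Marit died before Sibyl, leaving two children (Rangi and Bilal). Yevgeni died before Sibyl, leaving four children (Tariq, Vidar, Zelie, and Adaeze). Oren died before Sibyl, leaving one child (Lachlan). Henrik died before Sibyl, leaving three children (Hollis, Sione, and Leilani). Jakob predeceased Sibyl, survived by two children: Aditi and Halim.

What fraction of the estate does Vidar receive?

The entire £648,000 passes to the descendants.
No child survives, so the initial division is made at the grandchildren's generation.
That amount (£648,000) is divided into 12 shares of £54,000: Rangi, Bilal, Tariq, Vidar, Zelie, Adaeze, Lachlan, Hollis, Sione, Leilani, Aditi, and Halim each take £54,000.

Vidar receives 1/12 of the estate.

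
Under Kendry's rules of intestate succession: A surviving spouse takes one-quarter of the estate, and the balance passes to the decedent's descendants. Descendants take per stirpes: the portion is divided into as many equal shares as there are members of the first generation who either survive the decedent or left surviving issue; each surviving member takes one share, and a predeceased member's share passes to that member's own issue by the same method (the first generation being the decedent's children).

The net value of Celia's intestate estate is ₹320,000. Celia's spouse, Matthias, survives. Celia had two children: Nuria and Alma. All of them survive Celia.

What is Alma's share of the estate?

Matthias takes one-quarter of ₹320,000 = ₹80,000. The remaining ₹240,000 passes to the descendants.
The descendants' portion (₹240,000) is divided into 2 shares of ₹120,000: Nuria and Alma each take ₹120,000.

Alma receives ₹120,000.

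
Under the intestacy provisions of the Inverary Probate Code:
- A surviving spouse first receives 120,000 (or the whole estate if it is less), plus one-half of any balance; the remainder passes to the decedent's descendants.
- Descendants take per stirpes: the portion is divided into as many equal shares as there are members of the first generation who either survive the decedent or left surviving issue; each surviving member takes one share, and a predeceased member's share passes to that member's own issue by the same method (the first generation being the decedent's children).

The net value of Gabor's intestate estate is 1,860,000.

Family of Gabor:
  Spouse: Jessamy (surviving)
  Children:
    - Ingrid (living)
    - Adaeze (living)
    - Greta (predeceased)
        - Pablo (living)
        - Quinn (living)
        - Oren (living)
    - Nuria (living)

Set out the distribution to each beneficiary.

Jessamy first takes 120,000, leaving a balance of 1,740,000. Jessamy then takes one-half of the balance (870,000), for a total of 990,000. The remaining 870,000 passes to the descendants.
The descendants' portion (870,000) is divided into 4 shares of 217,500: Ingrid, Adaeze, and Nuria each take 217,500; Greta's 217,500 share passes to Greta's issue.
Greta's share (217,500) is divided into 3 shares of 72,500: Pablo, Quinn, and Oren each take 72,500.

Jessamy: 990,000; Ingrid: 217,500; Adaeze: 217,500; Pablo: 72,500; Quinn: 72,500; Oren: 72,500; Nuria: 217,500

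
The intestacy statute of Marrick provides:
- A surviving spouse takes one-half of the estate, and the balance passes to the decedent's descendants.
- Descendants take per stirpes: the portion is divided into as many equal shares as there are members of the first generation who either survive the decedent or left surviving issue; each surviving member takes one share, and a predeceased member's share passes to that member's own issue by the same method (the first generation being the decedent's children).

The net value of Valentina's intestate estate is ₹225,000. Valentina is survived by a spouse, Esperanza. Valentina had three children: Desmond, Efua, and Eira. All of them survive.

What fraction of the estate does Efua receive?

Esperanza takes one-half of ₹225,000 = ₹112,500. The remaining ₹112,500 passes to the descendants.
The descendants' portion (₹112,500) is divided into 3 shares of ₹37,500: Desmond, Efua, and Eira each take ₹37,500.

Efua receives 1/6 of the estate.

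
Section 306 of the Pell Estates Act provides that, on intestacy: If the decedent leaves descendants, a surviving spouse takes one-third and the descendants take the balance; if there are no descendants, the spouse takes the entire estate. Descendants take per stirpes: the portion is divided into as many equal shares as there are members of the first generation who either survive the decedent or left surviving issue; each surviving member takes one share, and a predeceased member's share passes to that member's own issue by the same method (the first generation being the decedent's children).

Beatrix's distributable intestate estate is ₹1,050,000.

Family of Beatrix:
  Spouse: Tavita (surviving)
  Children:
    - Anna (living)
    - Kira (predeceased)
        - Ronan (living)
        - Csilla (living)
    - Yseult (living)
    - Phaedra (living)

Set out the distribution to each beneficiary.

Tavita takes one-third of ₹1,050,000 = ₹350,000. The remaining ₹700,000 passes to the descendants.
The descendants' portion (₹700,000) is divided into 4 shares of ₹175,000: Anna, Yseult, and Phaedra each take ₹175,000; Kira's ₹175,000 share passes to Kira's issue.
Kira's share (₹175,000) is divided into 2 shares of ₹87,500: Ronan and Csilla each take ₹87,500.

Tavita: ₹350,000; Anna: ₹175,000; Ronan: ₹87,500; Csilla: ₹87,500; Yseult: ₹175,000; Phaedra: ₹175,000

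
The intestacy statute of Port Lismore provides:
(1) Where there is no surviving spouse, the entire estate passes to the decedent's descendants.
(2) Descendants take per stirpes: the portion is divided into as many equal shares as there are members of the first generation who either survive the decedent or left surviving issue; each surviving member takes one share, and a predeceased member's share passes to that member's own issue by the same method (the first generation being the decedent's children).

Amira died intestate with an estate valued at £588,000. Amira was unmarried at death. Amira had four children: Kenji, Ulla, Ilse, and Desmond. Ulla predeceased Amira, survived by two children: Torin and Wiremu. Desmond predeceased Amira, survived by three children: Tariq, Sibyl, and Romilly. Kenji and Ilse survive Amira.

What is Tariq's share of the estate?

Tariq receives £49,000.

The entire £588,000 passes to the descendants.
That amount (£588,000) is divided into 4 shares of £147,000: Kenji and Ilse each take £147,000; Ulla's £147,000 share passes to Ulla's issue; Desmond's £147,000 share passes to Desmond's issue.
Ulla's share (£147,000) is divided into 2 shares of £73,500: Torin and Wiremu each take £73,500.
Desmond's share (£147,000) is divided into 3 shares of £49,000: Tariq, Sibyl, and Romilly each take £49,000.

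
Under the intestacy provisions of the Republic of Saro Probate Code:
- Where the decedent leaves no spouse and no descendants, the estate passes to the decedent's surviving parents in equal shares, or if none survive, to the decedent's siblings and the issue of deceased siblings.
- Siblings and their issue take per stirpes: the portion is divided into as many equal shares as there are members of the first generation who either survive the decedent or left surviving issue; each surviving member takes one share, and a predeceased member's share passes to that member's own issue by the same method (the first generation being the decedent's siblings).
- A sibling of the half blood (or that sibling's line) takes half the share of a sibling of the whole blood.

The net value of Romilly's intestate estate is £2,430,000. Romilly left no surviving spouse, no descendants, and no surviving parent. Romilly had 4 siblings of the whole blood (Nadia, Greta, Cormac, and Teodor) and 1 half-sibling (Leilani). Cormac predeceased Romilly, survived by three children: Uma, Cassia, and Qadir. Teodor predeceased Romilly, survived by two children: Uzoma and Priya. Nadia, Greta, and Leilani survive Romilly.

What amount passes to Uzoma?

Uzoma receives £270,000.

The entire £2,430,000 passes to the siblings and their issue.
Counting each half-blood sibling's line as half a unit, there are 9/2 units in £2,430,000, so one unit is £540,000. Whole-blood lines (Nadia, Greta, Cormac, and Teodor) take £540,000 each; half-blood lines (Leilani) take £270,000 each.
Cormac's share (£540,000) is divided into 3 shares of £180,000: Uma, Cassia, and Qadir each take £180,000.
Teodor's share (£540,000) is divided into 2 shares of £270,000: Uzoma and Priya each take £270,000.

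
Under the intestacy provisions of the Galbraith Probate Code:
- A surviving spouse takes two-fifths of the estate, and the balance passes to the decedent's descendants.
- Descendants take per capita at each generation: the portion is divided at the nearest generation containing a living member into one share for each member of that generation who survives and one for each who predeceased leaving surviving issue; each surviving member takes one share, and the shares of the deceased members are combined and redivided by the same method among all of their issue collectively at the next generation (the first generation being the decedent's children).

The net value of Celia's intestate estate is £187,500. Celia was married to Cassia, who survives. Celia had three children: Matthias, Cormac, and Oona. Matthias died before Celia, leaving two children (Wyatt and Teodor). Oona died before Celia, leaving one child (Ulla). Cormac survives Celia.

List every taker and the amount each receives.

Cassia takes two-fifths of £187,500 = £75,000. The remaining £112,500 passes to the descendants.
The descendants' portion (£112,500) is divided at the children's generation into 3 shares of £37,500. Cormac takes £37,500. The 2 shares of the deceased (Matthias and Oona) are combined into a pool of £75,000.
That pool (£75,000) is divided at the grandchildren's generation equally among Wyatt, Teodor, and Ulla: £25,000 each.

Cassia: £75,000; Wyatt: £25,000; Teodor: £25,000; Cormac: £37,500; Ulla: £25,000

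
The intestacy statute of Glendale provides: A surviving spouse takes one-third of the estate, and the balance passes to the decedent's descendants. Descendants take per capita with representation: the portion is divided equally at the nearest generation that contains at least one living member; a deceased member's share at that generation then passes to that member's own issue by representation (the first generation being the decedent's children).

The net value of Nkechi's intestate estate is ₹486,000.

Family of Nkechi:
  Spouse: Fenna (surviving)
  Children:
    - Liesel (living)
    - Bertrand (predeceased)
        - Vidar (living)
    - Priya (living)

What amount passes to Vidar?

Fenna takes one-third of ₹486,000 = ₹162,000. The remaining ₹324,000 passes to the descendants.
The descendants' portion (₹324,000) is divided into 3 shares of ₹108,000: Liesel and Priya each take ₹108,000; Bertrand's ₹108,000 share passes to Bertrand's issue.
Bertrand's share (₹108,000) passes entirely to Vidar.

Vidar receives ₹108,000.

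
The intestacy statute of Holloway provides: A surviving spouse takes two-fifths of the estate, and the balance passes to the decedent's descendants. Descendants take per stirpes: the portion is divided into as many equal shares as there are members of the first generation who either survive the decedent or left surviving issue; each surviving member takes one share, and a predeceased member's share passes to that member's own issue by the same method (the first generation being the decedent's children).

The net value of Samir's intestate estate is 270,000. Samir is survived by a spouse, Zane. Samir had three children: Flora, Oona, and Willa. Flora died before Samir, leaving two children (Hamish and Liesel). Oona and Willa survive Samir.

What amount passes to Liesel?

Zane takes two-fifths of 270,000 = 108,000. The remaining 162,000 passes to the descendants.
The descendants' portion (162,000) is divided into 3 shares of 54,000: Oona and Willa each take 54,000; Flora's 54,000 share passes to Flora's issue.
Flora's share (54,000) is divided into 2 shares of 27,000: Hamish and Liesel each take 27,000.

Liesel receives 27,000.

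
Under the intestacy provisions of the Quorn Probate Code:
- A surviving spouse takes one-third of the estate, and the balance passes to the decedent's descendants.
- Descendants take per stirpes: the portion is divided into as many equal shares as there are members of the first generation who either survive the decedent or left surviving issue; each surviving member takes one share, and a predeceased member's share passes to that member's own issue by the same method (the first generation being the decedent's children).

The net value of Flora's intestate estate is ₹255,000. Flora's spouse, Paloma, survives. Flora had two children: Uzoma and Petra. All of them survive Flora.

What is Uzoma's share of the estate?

Uzoma receives ₹85,000.

Paloma takes one-third of ₹255,000 = ₹85,000. The remaining ₹170,000 passes to the descendants.
The descendants' portion (₹170,000) is divided into 2 shares of ₹85,000: Uzoma and Petra each take ₹85,000.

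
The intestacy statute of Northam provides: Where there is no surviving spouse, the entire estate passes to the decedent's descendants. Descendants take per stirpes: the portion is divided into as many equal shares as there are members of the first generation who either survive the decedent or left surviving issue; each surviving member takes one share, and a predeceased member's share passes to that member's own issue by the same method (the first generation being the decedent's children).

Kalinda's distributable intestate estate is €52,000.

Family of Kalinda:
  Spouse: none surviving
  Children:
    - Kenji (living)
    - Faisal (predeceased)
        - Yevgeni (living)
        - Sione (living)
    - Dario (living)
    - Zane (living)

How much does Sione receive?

Sione receives €6,500.

The entire €52,000 passes to the descendants.
That amount (€52,000) is divided into 4 shares of €13,000: Kenji, Dario, and Zane each take €13,000; Faisal's €13,000 share passes to Faisal's issue.
Faisal's share (€13,000) is divided into 2 shares of €6,500: Yevgeni and Sione each take €6,500.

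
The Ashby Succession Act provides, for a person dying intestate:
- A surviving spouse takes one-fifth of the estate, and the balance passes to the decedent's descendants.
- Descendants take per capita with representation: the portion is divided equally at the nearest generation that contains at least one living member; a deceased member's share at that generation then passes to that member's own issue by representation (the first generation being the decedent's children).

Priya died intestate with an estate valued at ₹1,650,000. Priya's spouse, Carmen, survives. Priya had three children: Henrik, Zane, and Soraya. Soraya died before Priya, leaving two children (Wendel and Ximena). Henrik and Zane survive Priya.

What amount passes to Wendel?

Carmen takes one-fifth of ₹1,650,000 = ₹330,000. The remaining ₹1,320,000 passes to the descendants.
The descendants' portion (₹1,320,000) is divided into 3 shares of ₹440,000: Henrik and Zane each take ₹440,000; Soraya's ₹440,000 share passes to Soraya's issue.
Soraya's share (₹440,000) is divided into 2 shares of ₹220,000: Wendel and Ximena each take ₹220,000.

Wendel receives ₹220,000.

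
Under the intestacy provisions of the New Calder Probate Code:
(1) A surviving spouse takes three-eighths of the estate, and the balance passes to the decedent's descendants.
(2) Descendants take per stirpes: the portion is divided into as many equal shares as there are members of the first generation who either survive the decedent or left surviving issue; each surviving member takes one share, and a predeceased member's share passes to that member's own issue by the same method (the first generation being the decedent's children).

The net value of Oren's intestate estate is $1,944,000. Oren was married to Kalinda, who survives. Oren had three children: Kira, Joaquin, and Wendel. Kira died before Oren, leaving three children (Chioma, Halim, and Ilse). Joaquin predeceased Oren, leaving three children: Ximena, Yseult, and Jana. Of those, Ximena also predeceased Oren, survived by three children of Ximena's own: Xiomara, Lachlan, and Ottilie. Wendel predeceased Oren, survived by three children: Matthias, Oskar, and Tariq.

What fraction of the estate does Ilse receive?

Ilse receives 5/72 of the estate.

Kalinda takes three-eighths of $1,944,000 = $729,000. The remaining $1,215,000 passes to the descendants.
The descendants' portion ($1,215,000) is divided into 3 shares of $405,000: Kira's $405,000 share passes to Kira's issue; Joaquin's $405,000 share passes to Joaquin's issue; Wendel's $405,000 share passes to Wendel's issue.
Kira's share ($405,000) is divided into 3 shares of $135,000: Chioma, Halim, and Ilse each take $135,000.
Joaquin's share ($405,000) is divided into 3 shares of $135,000: Yseult and Jana each take $135,000; Ximena's $135,000 share passes to Ximena's issue.
Ximena's share ($135,000) is divided into 3 shares of $45,000: Xiomara, Lachlan, and Ottilie each take $45,000.
Wendel's share ($405,000) is divided into 3 shares of $135,000: Matthias, Oskar, and Tariq each take $135,000.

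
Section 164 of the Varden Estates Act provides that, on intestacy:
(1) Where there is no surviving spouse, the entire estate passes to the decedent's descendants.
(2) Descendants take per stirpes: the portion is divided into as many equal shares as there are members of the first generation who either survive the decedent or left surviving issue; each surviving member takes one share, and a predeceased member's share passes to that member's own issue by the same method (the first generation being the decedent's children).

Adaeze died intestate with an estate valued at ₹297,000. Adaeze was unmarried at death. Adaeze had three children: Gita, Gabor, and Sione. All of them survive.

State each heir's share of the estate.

Gita: ₹99,000; Gabor: ₹99,000; Sione: ₹99,000

The entire ₹297,000 passes to the descendants.
That amount (₹297,000) is divided into 3 shares of ₹99,000: Gita, Gabor, and Sione each take ₹99,000.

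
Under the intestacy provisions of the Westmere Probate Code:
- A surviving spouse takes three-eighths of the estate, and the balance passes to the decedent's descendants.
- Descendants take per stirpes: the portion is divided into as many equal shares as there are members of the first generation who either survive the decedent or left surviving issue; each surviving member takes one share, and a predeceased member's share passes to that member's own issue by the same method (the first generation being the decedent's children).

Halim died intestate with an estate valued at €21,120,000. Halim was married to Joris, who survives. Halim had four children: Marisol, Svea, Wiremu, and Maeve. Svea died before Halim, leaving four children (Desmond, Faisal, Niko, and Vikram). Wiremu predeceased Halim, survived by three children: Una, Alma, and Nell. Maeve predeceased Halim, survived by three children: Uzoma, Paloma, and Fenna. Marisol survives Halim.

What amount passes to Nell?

Joris takes three-eighths of €21,120,000 = €7,920,000. The remaining €13,200,000 passes to the descendants.
The descendants' portion (€13,200,000) is divided into 4 shares of €3,300,000: Marisol takes €3,300,000; Svea's €3,300,000 share passes to Svea's issue; Wiremu's €3,300,000 share passes to Wiremu's issue; Maeve's €3,300,000 share passes to Maeve's issue.
Svea's share (€3,300,000) is divided into 4 shares of €825,000: Desmond, Faisal, Niko, and Vikram each take €825,000.
Wiremu's share (€3,300,000) is divided into 3 shares of €1,100,000: Una, Alma, and Nell each take €1,100,000.
Maeve's share (€3,300,000) is divided into 3 shares of €1,100,000: Uzoma, Paloma, and Fenna each take €1,100,000.

Nell receives €1,100,000.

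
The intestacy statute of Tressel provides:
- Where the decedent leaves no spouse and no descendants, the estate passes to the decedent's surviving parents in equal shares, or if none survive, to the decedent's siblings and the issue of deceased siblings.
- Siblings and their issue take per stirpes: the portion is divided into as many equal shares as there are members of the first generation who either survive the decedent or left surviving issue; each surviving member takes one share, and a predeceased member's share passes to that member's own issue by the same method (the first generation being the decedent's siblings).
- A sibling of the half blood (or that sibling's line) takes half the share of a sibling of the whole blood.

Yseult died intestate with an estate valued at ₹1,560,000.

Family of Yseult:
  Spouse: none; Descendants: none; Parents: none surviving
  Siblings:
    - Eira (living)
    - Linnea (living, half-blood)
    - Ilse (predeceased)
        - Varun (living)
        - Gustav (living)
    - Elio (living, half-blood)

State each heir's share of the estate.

The entire ₹1,560,000 passes to the siblings and their issue.
Counting each half-blood sibling's line as half a unit, there are 3 units in ₹1,560,000, so one unit is ₹520,000. Whole-blood lines (Eira and Ilse) take ₹520,000 each; half-blood lines (Linnea and Elio) take ₹260,000 each.
Ilse's share (₹520,000) is divided into 2 shares of ₹260,000: Varun and Gustav each take ₹260,000.

Eira: ₹520,000; Linnea: ₹260,000; Varun: ₹260,000; Gustav: ₹260,000; Elio: ₹260,000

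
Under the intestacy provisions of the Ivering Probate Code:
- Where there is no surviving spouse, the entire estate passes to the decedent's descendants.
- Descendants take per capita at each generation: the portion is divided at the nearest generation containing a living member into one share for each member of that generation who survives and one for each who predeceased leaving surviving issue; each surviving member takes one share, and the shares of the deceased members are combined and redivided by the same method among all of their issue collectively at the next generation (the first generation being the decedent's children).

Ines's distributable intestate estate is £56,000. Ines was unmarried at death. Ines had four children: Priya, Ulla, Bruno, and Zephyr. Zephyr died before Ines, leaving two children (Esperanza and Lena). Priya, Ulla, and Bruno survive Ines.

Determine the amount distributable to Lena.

The entire £56,000 passes to the descendants.
That amount (£56,000) is divided at the children's generation into 4 shares of £14,000. Priya, Ulla, and Bruno each take £14,000. The remaining share for the deceased Zephyr (£14,000) is carried to the next generation.
That pool (£14,000) is divided at the grandchildren's generation equally among Esperanza and Lena: £7,000 each.

Lena receives £7,000.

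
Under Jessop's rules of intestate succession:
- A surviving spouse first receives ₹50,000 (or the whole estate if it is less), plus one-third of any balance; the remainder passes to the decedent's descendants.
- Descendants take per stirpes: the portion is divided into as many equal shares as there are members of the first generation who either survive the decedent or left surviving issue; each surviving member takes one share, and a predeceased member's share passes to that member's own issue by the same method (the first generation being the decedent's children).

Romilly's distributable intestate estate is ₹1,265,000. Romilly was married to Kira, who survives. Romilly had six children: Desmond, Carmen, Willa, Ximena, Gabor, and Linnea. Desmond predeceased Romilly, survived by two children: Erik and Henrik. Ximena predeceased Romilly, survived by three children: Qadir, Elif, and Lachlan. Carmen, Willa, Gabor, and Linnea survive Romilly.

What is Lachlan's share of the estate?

Kira first takes ₹50,000, leaving a balance of ₹1,215,000. Kira then takes one-third of the balance (₹405,000), for a total of ₹455,000. The remaining ₹810,000 passes to the descendants.
The descendants' portion (₹810,000) is divided into 6 shares of ₹135,000: Carmen, Willa, Gabor, and Linnea each take ₹135,000; Desmond's ₹135,000 share passes to Desmond's issue; Ximena's ₹135,000 share passes to Ximena's issue.
Desmond's share (₹135,000) is divided into 2 shares of ₹67,500: Erik and Henrik each take ₹67,500.
Ximena's share (₹135,000) is divided into 3 shares of ₹45,000: Qadir, Elif, and Lachlan each take ₹45,000.

Lachlan receives ₹45,000.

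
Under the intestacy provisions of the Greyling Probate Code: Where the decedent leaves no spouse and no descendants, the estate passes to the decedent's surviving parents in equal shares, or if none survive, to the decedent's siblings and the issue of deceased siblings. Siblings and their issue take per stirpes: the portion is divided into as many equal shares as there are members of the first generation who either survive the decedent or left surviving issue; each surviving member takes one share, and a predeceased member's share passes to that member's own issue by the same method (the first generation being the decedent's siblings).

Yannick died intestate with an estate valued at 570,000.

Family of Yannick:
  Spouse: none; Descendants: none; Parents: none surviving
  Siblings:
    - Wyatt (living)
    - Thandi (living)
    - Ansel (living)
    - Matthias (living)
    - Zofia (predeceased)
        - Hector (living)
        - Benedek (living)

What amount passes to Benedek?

Benedek receives 57,000.

The entire 570,000 passes to the siblings and their issue.
That amount (570,000) is divided into 5 shares of 114,000: Wyatt, Thandi, Ansel, and Matthias each take 114,000; Zofia's 114,000 share passes to Zofia's issue.
Zofia's share (114,000) is divided into 2 shares of 57,000: Hector and Benedek each take 57,000.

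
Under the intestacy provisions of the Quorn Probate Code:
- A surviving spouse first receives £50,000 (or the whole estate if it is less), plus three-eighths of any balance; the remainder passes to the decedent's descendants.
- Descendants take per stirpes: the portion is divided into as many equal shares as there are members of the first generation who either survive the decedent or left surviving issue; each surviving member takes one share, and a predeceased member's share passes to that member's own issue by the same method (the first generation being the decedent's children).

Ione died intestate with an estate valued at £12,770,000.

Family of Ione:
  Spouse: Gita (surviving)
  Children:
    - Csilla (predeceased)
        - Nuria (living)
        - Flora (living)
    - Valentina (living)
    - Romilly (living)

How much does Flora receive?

Gita first takes £50,000, leaving a balance of £12,720,000. Gita then takes three-eighths of the balance (£4,770,000), for a total of £4,820,000. The remaining £7,950,000 passes to the descendants.
The descendants' portion (£7,950,000) is divided into 3 shares of £2,650,000: Valentina and Romilly each take £2,650,000; Csilla's £2,650,000 share passes to Csilla's issue.
Csilla's share (£2,650,000) is divided into 2 shares of £1,325,000: Nuria and Flora each take £1,325,000.

Flora receives £1,325,000.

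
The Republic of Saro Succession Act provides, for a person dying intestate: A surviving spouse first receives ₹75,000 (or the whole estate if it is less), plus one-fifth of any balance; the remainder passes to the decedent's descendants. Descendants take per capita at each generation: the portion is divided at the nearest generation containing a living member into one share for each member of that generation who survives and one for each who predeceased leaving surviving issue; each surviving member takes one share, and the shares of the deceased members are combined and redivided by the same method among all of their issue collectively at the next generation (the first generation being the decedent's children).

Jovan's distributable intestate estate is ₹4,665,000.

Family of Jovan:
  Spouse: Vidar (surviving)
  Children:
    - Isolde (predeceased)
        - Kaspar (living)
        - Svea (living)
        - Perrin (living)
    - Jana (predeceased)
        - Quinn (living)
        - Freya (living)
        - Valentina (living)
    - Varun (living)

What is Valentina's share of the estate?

Valentina receives ₹408,000.

Vidar first takes ₹75,000, leaving a balance of ₹4,590,000. Vidar then takes one-fifth of the balance (₹918,000), for a total of ₹993,000. The remaining ₹3,672,000 passes to the descendants.
The descendants' portion (₹3,672,000) is divided at the children's generation into 3 shares of ₹1,224,000. Varun takes ₹1,224,000. The 2 shares of the deceased (Isolde and Jana) are combined into a pool of ₹2,448,000.
That pool (₹2,448,000) is divided at the grandchildren's generation equally among Kaspar, Svea, Perrin, Quinn, Freya, and Valentina: ₹408,000 each.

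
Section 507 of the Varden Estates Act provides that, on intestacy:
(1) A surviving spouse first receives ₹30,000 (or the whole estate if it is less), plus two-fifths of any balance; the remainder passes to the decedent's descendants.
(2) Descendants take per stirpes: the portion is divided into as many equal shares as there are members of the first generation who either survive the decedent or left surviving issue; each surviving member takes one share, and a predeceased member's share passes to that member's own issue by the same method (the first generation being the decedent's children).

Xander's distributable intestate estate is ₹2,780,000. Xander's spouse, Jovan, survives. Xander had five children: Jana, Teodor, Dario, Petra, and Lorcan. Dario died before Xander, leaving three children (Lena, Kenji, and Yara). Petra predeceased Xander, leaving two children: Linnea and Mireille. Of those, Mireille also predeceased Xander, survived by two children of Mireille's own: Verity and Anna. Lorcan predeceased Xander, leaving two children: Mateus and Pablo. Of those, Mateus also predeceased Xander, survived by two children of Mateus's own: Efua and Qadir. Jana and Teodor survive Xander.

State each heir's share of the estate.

Jovan first takes ₹30,000, leaving a balance of ₹2,750,000. Jovan then takes two-fifths of the balance (₹1,100,000), for a total of ₹1,130,000. The remaining ₹1,650,000 passes to the descendants.
The descendants' portion (₹1,650,000) is divided into 5 shares of ₹330,000: Jana and Teodor each take ₹330,000; Dario's ₹330,000 share passes to Dario's issue; Petra's ₹330,000 share passes to Petra's issue; Lorcan's ₹330,000 share passes to Lorcan's issue.
Dario's share (₹330,000) is divided into 3 shares of ₹110,000: Lena, Kenji, and Yara each take ₹110,000.
Petra's share (₹330,000) is divided into 2 shares of ₹165,000: Linnea takes ₹165,000; Mireille's ₹165,000 share passes to Mireille's issue.
Mireille's share (₹165,000) is divided into 2 shares of ₹82,500: Verity and Anna each take ₹82,500.
Lorcan's share (₹330,000) is divided into 2 shares of ₹165,000: Pablo takes ₹165,000; Mateus's ₹165,000 share passes to Mateus's issue.
Mateus's share (₹165,000) is divided into 2 shares of ₹82,500: Efua and Qadir each take ₹82,500.

Jovan: ₹1,130,000; Jana: ₹330,000; Teodor: ₹330,000; Lena: ₹110,000; Kenji: ₹110,000; Yara: ₹110,000; Linnea: ₹165,000; Verity: ₹82,500; Anna: ₹82,500; Efua: ₹82,500; Qadir: ₹82,500; Pablo: ₹165,000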